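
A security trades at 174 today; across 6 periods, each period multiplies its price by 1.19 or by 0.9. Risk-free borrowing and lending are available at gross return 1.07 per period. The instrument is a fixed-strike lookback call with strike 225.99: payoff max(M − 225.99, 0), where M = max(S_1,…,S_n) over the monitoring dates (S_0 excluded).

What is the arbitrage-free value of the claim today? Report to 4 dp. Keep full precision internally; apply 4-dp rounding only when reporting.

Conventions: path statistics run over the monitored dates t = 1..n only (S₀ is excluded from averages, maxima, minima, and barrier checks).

price = 41.9282

With p* = (R−d)/(u−d) = 0.5862, sum probability × payoff across the paths and divide by R^6.
Enumerate all 2^6 = 64 price paths (U = up ×1.19, D = down ×0.9); each path with k up-moves has probability p*^k·(1−p*)^(6−k).
DDDDDD: M=156.6000, payoff=0.0000, prob=0.005020
UDDDDD: M=207.0600, payoff=0.0000, prob=0.007112
DUDDDD: M=186.3540, payoff=0.0000, prob=0.007112
UUDDDD: M=246.4014, payoff=20.4114, prob=0.010075
DDUDDD: M=167.7186, payoff=0.0000, prob=0.007112
UDUDDD: M=221.7613, payoff=0.0000, prob=0.010075
DUUDDD: M=221.7613, payoff=0.0000, prob=0.010075
UUUDDD: M=293.2177, payoff=67.2277, prob=0.014273
DDDUDD: M=156.6000, payoff=0.0000, prob=0.007112
UDDUDD: M=207.0600, payoff=0.0000, prob=0.010075
DUDUDD: M=199.5851, payoff=0.0000, prob=0.010075
UUDUDD: M=263.8959, payoff=37.9059, prob=0.014273
DDUUDD: M=199.5851, payoff=0.0000, prob=0.010075
UDUUDD: M=263.8959, payoff=37.9059, prob=0.014273
DUUUDD: M=263.8959, payoff=37.9059, prob=0.014273
UUUUDD: M=348.9290, payoff=122.9390, prob=0.020219
DDDDUD: M=156.6000, payoff=0.0000, prob=0.007112
UDDDUD: M=207.0600, payoff=0.0000, prob=0.010075
DUDDUD: M=186.3540, payoff=0.0000, prob=0.010075
UUDDUD: M=246.4014, payoff=20.4114, prob=0.014273
DDUDUD: M=179.6266, payoff=0.0000, prob=0.010075
UDUDUD: M=237.5063, payoff=11.5163, prob=0.014273
DUUDUD: M=237.5063, payoff=11.5163, prob=0.014273
UUUDUD: M=314.0361, payoff=88.0461, prob=0.020219
DDDUUD: M=179.6266, payoff=0.0000, prob=0.010075
UDDUUD: M=237.5063, payoff=11.5163, prob=0.014273
DUDUUD: M=237.5063, payoff=11.5163, prob=0.014273
UUDUUD: M=314.0361, payoff=88.0461, prob=0.020219
DDUUUD: M=237.5063, payoff=11.5163, prob=0.014273
UDUUUD: M=314.0361, payoff=88.0461, prob=0.020219
DUUUUD: M=314.0361, payoff=88.0461, prob=0.020219
UUUUUD: M=415.2255, payoff=189.2355, prob=0.028644
DDDDDU: M=156.6000, payoff=0.0000, prob=0.007112
UDDDDU: M=207.0600, payoff=0.0000, prob=0.010075
DUDDDU: M=186.3540, payoff=0.0000, prob=0.010075
UUDDDU: M=246.4014, payoff=20.4114, prob=0.014273
DDUDDU: M=167.7186, payoff=0.0000, prob=0.010075
UDUDDU: M=221.7613, payoff=0.0000, prob=0.014273
DUUDDU: M=221.7613, payoff=0.0000, prob=0.014273
UUUDDU: M=293.2177, payoff=67.2277, prob=0.020219
DDDUDU: M=161.6640, payoff=0.0000, prob=0.010075
UDDUDU: M=213.7557, payoff=0.0000, prob=0.014273
DUDUDU: M=213.7557, payoff=0.0000, prob=0.014273
UUDUDU: M=282.6325, payoff=56.6425, prob=0.020219
DDUUDU: M=213.7557, payoff=0.0000, prob=0.014273
UDUUDU: M=282.6325, payoff=56.6425, prob=0.020219
DUUUDU: M=282.6325, payoff=56.6425, prob=0.020219
UUUUDU: M=373.7030, payoff=147.7130, prob=0.028644
DDDDUU: M=161.6640, payoff=0.0000, prob=0.010075
UDDDUU: M=213.7557, payoff=0.0000, prob=0.014273
DUDDUU: M=213.7557, payoff=0.0000, prob=0.014273
UUDDUU: M=282.6325, payoff=56.6425, prob=0.020219
DDUDUU: M=213.7557, payoff=0.0000, prob=0.014273
UDUDUU: M=282.6325, payoff=56.6425, prob=0.020219
DUUDUU: M=282.6325, payoff=56.6425, prob=0.020219
UUUDUU: M=373.7030, payoff=147.7130, prob=0.028644
DDDUUU: M=213.7557, payoff=0.0000, prob=0.014273
UDDUUU: M=282.6325, payoff=56.6425, prob=0.020219
DUDUUU: M=282.6325, payoff=56.6425, prob=0.020219
UUDUUU: M=373.7030, payoff=147.7130, prob=0.028644
DDUUUU: M=282.6325, payoff=56.6425, prob=0.020219
UDUUUU: M=373.7030, payoff=147.7130, prob=0.028644
DUUUUU: M=373.7030, payoff=147.7130, prob=0.028644
UUUUUU: M=494.1184, payoff=268.1284, prob=0.040579
Price = Σ prob·payoff / R^6 = 62.922949 / 1.500730 = 41.9282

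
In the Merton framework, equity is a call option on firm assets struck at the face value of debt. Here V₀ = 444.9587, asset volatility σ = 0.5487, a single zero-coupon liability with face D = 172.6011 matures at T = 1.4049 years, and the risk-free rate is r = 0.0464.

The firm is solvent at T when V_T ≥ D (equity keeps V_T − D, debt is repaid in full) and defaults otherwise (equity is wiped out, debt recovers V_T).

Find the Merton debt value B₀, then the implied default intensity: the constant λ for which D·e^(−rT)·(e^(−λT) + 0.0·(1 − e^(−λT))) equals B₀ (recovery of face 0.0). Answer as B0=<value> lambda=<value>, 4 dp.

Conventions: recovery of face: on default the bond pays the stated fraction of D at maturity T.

B0=157.3877 lambda=0.0193

Apply the equity-as-call identities (strike 172.6011, horizon 1.4049 years):
d₁ = [ln(V₀/D) + (r + σ²/2)T] / (σ√T)
   = [ln(444.9587/172.6011) + (0.0464 + 0.5·0.5487²)·1.4049] / (0.5487·√1.4049)
   = [0.946998 + 0.276675] / 0.650366 = 1.881516
d₂ = d₁ − σ√T = 1.881516 − 0.650366 = 1.231150
N(d₁) = 0.970049,  N(d₂) = 0.890867,  e^(−rT) = 0.936892
E₀ = V₀·N(d₁) − D·e^(−rT)·N(d₂)
   = 444.9587·0.970049 − 172.6011·0.936892·0.890867 = 287.571017
B₀ = V₀ − E₀ = 444.9587 − 287.571017 = 157.387683
e^(−λT) = (B₀·e^(rT)/D − 0)/(1 − 0) = (157.3877·1.067359/172.6011 − 0)/1 = 0.97327987
λ = −ln(0.97327987)/1.4049 = 0.019278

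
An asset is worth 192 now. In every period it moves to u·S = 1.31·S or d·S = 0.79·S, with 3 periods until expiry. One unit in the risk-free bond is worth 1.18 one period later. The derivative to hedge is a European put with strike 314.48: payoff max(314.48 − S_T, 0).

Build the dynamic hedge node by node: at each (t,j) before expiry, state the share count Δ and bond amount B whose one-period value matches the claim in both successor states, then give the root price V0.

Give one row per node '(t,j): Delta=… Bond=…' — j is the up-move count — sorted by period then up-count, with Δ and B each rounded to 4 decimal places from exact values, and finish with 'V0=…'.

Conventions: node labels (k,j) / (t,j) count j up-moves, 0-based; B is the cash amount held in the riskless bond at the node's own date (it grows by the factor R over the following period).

Under the risk-neutral measure, an up-move has probability p* = (R−d)/(u−d) = 0.7500 and values discount at R = 1.18.
Terminal payoffs: V(3,0)=219.8165, V(3,1)=157.5064, V(3,2)=54.1820, V(3,3)=0.0000
Node (2,0) S=119.8272: V=(p*·157.5064+(1−p*)·219.8165)/1.18=146.6813; Δ=(157.5064−219.8165)/(156.9736−94.6635)=-1.0000; B=V−Δ·S=266.5085
Node (2,1) S=198.7008: V=(p*·54.1820+(1−p*)·157.5064)/1.18=67.8077; Δ=(54.1820−157.5064)/(260.2980−156.9736)=-1.0000; B=V−Δ·S=266.5085
Node (2,2) S=329.4912: V=(p*·0.0000+(1−p*)·54.1820)/1.18=11.4792; Δ=(0.0000−54.1820)/(431.6335−260.2980)=-0.3162; B=V−Δ·S=115.6753
Node (1,0) S=151.6800: V=(p*·67.8077+(1−p*)·146.6813)/1.18=74.1746; Δ=(67.8077−146.6813)/(198.7008−119.8272)=-1.0000; B=V−Δ·S=225.8546
Node (1,1) S=251.5200: V=(p*·11.4792+(1−p*)·67.8077)/1.18=21.6622; Δ=(11.4792−67.8077)/(329.4912−198.7008)=-0.4307; B=V−Δ·S=129.9861
Node (0,0) S=192.0000: V=(p*·21.6622+(1−p*)·74.1746)/1.18=29.4833; Δ=(21.6622−74.1746)/(251.5200−151.6800)=-0.5260; B=V−Δ·S=130.4688
Check: Δ(0,0)·S0 + B(0,0) = 29.4833 = V0.

(0,0): Delta=-0.5260 Bond=130.4688
(1,0): Delta=-1.0000 Bond=225.8546
(1,1): Delta=-0.4307 Bond=129.9861
(2,0): Delta=-1.0000 Bond=266.5085
(2,1): Delta=-1.0000 Bond=266.5085
(2,2): Delta=-0.3162 Bond=115.6753
V0=29.4833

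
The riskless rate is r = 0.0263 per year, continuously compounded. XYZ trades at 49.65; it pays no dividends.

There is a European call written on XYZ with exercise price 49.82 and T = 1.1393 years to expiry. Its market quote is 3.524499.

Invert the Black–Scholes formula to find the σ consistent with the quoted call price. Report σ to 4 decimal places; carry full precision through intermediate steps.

At σ = 0.1356 the Black–Scholes value reproduces the quote:
σ√T = 0.1356·√1.1393 = 0.144737
d₁ = (ln(S/K) + (r+σ²/2)T) / (σ√T) = (ln(49.65/49.82) + (0.0263+0.1356²/2)·1.1393) / 0.144737 = (-0.003418 + 0.040438) / 0.144737 = 0.255774
d₂ = d₁ − σ√T = 0.255774 − 0.144737 = 0.111037
e^{−rT} = 0.970481
N(d₁) = 0.600937,  N(d₂) = 0.544206
V = S·N(d₁) − K·e^{−rT}·N(d₂) = 29.836530 − 26.312031 = 3.524499 (the quoted price), and the Black–Scholes price is strictly increasing in σ, so σ is unique

sigma = 0.1356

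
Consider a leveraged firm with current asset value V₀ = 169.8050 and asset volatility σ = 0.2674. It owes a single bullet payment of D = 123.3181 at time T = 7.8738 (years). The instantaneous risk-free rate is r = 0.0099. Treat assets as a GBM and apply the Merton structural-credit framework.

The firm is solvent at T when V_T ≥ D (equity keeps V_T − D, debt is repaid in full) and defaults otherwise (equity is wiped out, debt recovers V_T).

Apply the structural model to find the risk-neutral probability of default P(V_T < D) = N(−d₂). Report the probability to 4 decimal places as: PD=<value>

Apply the equity-as-call identities (strike 123.3181, horizon 7.8738 years):
d₁ = [ln(V₀/D) + (r + σ²/2)T] / (σ√T)
   = [ln(169.8050/123.3181) + (0.0099 + 0.5·0.2674²)·7.8738] / (0.2674·√7.8738)
   = [0.319884 + 0.359450] / 0.750332 = 0.905377
d₂ = d₁ − σ√T = 0.905377 − 0.750332 = 0.155045
risk-neutral PD = N(−d₂) = N(-0.155045) = 0.438393

PD=0.4384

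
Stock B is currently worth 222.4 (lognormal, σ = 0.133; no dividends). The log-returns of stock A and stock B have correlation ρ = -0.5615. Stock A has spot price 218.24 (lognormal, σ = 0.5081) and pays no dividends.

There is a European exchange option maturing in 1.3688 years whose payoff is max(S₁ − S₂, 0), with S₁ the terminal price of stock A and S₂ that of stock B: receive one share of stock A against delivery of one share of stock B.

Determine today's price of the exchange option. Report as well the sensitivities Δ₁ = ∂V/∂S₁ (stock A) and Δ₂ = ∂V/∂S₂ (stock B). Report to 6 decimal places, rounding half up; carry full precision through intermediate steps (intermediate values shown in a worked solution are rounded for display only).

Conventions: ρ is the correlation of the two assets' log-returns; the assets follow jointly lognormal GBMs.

exchange price = 57.727948
Δ1 = 0.625412
Δ2 = -0.354146

σ_eff = √(σ₁² + σ₂² − 2ρσ₁σ₂) = √(0.5081² + 0.133² − 2·-0.5615·0.5081·0.133) = 0.593080
d₁ = (ln(S₁/S₂) + (q₂ − q₁ + σ_eff²/2)T) / (σ_eff√T) = (ln(218.24/222.4) + (0.0 − 0.0 + 0.175872)·1.3688) / 0.693878 = 0.319727
d₂ = d₁ − σ_eff√T = 0.319727 − 0.693878 = -0.374152
N(d₁) = 0.625412,  N(d₂) = 0.354146
V = S₁·e^{−q₁T}·N(d₁) − S₂·e^{−q₂T}·N(d₂) = 136.489960 − 78.762012 = 57.727948
Key observation: no risk-free rate is needed — with the second asset as numeraire the exchange option is a call on the ratio S₁/S₂, and r cancels out of the value.
Δ₁ = e^{−q₁T}·N(d₁) = 0.625412;  Δ₂ = −e^{−q₂T}·N(d₂) = -0.354146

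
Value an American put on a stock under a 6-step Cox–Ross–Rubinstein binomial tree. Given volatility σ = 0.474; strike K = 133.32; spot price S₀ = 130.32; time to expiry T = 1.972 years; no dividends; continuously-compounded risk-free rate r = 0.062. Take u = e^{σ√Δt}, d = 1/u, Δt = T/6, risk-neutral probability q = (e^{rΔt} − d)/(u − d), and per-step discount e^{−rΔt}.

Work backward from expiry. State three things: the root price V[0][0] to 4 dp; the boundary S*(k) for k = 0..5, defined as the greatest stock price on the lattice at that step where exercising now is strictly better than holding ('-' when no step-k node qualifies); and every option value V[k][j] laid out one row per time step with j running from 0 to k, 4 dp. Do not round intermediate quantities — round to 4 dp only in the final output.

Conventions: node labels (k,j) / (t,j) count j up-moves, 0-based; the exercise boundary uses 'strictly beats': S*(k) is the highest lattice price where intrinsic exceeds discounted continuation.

price = 28.4091
boundary = - - 75.6797 57.6718 75.6797 99.3105
tree:
28.4091
41.2259 15.1946
57.6403 24.5144 5.3465
75.6482 38.4026 9.9206 0.4204
89.3712 57.6403 18.3824 0.8094 0.0000
99.8287 75.6482 34.0095 1.5582 0.0000 0.0000
107.7979 89.3712 57.6403 3.0000 0.0000 0.0000 0.0000

Δt=0.32867, u=1.31225, d=0.76205, q=0.46990, disc=e^(-rΔt)=0.97983
k=6 terminal: V=max(K-S,0) → 107.7979 89.3712 57.6403 3.0000 0.0000 0.0000 0.0000
k=5: j=0 S=33.4913 intr=99.8287 cont=97.1395 V=99.8287[EX]; j=1 S=57.6718 intr=75.6482 cont=72.9590 V=75.6482[EX]; j=2 S=99.3105 intr=34.0095 cont=31.3203 V=34.0095[EX]; j=3 S=171.0121 intr=0.0000 cont=1.5582 V=1.5582[hold]; j=4 S=294.4820 intr=0.0000 cont=0.0000 V=0.0000[hold]; j=5 S=507.0964 intr=0.0000 cont=0.0000 V=0.0000[hold]  S*(5)=99.3105
k=4: j=0 S=43.9488 intr=89.3712 cont=86.6819 V=89.3712[EX]; j=1 S=75.6797 intr=57.6403 cont=54.9511 V=57.6403[EX]; j=2 S=130.3200 intr=3.0000 cont=18.3824 V=18.3824[hold]; j=3 S=224.4103 intr=0.0000 cont=0.8094 V=0.8094[hold]; j=4 S=386.4334 intr=0.0000 cont=0.0000 V=0.0000[hold]  S*(4)=75.6797
k=3: j=0 S=57.6718 intr=75.6482 cont=72.9590 V=75.6482[EX]; j=1 S=99.3105 intr=34.0095 cont=38.4026 V=38.4026[hold]; j=2 S=171.0121 intr=0.0000 cont=9.9206 V=9.9206[hold]; j=3 S=294.4820 intr=0.0000 cont=0.4204 V=0.4204[hold]  S*(3)=57.6718
k=2: j=0 S=75.6797 intr=57.6403 cont=56.9738 V=57.6403[EX]; j=1 S=130.3200 intr=3.0000 cont=24.5144 V=24.5144[hold]; j=2 S=224.4103 intr=0.0000 cont=5.3465 V=5.3465[hold]  S*(2)=75.6797
k=1: j=0 S=99.3105 intr=34.0095 cont=41.2259 V=41.2259[hold]; j=1 S=171.0121 intr=0.0000 cont=15.1946 V=15.1946[hold]  S*(1)=-
k=0: j=0 S=130.3200 intr=3.0000 cont=28.4091 V=28.4091[hold]  S*(0)=-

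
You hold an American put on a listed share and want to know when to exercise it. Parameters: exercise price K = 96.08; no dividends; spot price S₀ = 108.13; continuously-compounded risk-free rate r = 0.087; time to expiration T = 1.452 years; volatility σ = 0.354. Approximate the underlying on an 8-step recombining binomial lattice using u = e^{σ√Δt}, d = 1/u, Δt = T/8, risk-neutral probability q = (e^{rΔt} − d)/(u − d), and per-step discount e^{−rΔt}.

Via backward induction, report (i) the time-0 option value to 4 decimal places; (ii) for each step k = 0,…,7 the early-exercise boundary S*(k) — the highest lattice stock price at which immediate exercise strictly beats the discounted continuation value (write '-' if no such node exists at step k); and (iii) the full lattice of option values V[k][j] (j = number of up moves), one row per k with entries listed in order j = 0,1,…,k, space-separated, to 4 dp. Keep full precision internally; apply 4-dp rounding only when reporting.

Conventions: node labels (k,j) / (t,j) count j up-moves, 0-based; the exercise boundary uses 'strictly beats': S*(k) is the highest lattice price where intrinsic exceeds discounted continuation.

price = 8.1531
boundary = - - - 68.7786 59.1501 68.7786 59.1501 68.7786
tree:
8.1531
12.5853 4.2300
18.8587 7.0648 1.6904
27.3014 11.4886 3.1160 0.3997
36.9299 18.0769 5.6375 0.8370 0.0000
45.2105 27.3014 9.9461 1.7531 0.0000 0.0000
52.3318 36.9299 16.9333 3.6717 0.0000 0.0000 0.0000
58.4562 45.2105 27.3014 7.6899 0.0000 0.0000 0.0000 0.0000
63.7233 52.3318 36.9299 16.1056 0.0000 0.0000 0.0000 0.0000 0.0000

params: Δt=0.18150 u=1.16278 d=0.86001 q=0.51493 e^(-rΔt)=0.98433
t_8 payoffs: 63.7233 52.3318 36.9299 16.1056 0.0000 0.0000 0.0000 0.0000 0.0000
t_7: node(7,0) S=37.6238 payoff=58.4562 vs cont=56.9510 → 58.4562 [stop]  node(7,1) S=50.8695 payoff=45.2105 vs cont=43.7052 → 45.2105 [stop]  node(7,2) S=68.7786 payoff=27.3014 vs cont=25.7962 → 27.3014 [stop]  node(7,3) S=92.9926 payoff=3.0874 vs cont=7.6899 → 7.6899 [wait]  node(7,4) S=125.7314 payoff=0.0000 vs cont=0.0000 → 0.0000 [wait]  node(7,5) S=169.9962 payoff=0.0000 vs cont=0.0000 → 0.0000 [wait]  node(7,6) S=229.8447 payoff=0.0000 vs cont=0.0000 → 0.0000 [wait]  node(7,7) S=310.7634 payoff=0.0000 vs cont=0.0000 → 0.0000 [wait]  ⇒ S*(7)=68.7786
t_6: node(6,0) S=43.7482 payoff=52.3318 vs cont=50.8266 → 52.3318 [stop]  node(6,1) S=59.1501 payoff=36.9299 vs cont=35.4247 → 36.9299 [stop]  node(6,2) S=79.9744 payoff=16.1056 vs cont=16.9333 → 16.9333 [wait]  node(6,3) S=108.1300 payoff=0.0000 vs cont=3.6717 → 3.6717 [wait]  node(6,4) S=146.1980 payoff=0.0000 vs cont=0.0000 → 0.0000 [wait]  node(6,5) S=197.6682 payoff=0.0000 vs cont=0.0000 → 0.0000 [wait]  node(6,6) S=267.2589 payoff=0.0000 vs cont=0.0000 → 0.0000 [wait]  ⇒ S*(6)=59.1501
t_5: node(5,0) S=50.8695 payoff=45.2105 vs cont=43.7052 → 45.2105 [stop]  node(5,1) S=68.7786 payoff=27.3014 vs cont=26.2157 → 27.3014 [stop]  node(5,2) S=92.9926 payoff=3.0874 vs cont=9.9461 → 9.9461 [wait]  node(5,3) S=125.7314 payoff=0.0000 vs cont=1.7531 → 1.7531 [wait]  node(5,4) S=169.9962 payoff=0.0000 vs cont=0.0000 → 0.0000 [wait]  node(5,5) S=229.8447 payoff=0.0000 vs cont=0.0000 → 0.0000 [wait]  ⇒ S*(5)=68.7786
t_4: node(4,0) S=59.1501 payoff=36.9299 vs cont=35.4247 → 36.9299 [stop]  node(4,1) S=79.9744 payoff=16.1056 vs cont=18.0769 → 18.0769 [wait]  node(4,2) S=108.1300 payoff=0.0000 vs cont=5.6375 → 5.6375 [wait]  node(4,3) S=146.1980 payoff=0.0000 vs cont=0.8370 → 0.8370 [wait]  node(4,4) S=197.6682 payoff=0.0000 vs cont=0.0000 → 0.0000 [wait]  ⇒ S*(4)=59.1501
t_3: node(3,0) S=68.7786 payoff=27.3014 vs cont=26.7953 → 27.3014 [stop]  node(3,1) S=92.9926 payoff=3.0874 vs cont=11.4886 → 11.4886 [wait]  node(3,2) S=125.7314 payoff=0.0000 vs cont=3.1160 → 3.1160 [wait]  node(3,3) S=169.9962 payoff=0.0000 vs cont=0.3997 → 0.3997 [wait]  ⇒ S*(3)=68.7786
t_2: node(2,0) S=79.9744 payoff=16.1056 vs cont=18.8587 → 18.8587 [wait]  node(2,1) S=108.1300 payoff=0.0000 vs cont=7.0648 → 7.0648 [wait]  node(2,2) S=146.1980 payoff=0.0000 vs cont=1.6904 → 1.6904 [wait]  ⇒ S*(2)=-
t_1: node(1,0) S=92.9926 payoff=3.0874 vs cont=12.5853 → 12.5853 [wait]  node(1,1) S=125.7314 payoff=0.0000 vs cont=4.2300 → 4.2300 [wait]  ⇒ S*(1)=-
t_0: node(0,0) S=108.1300 payoff=0.0000 vs cont=8.1531 → 8.1531 [wait]  ⇒ S*(0)=-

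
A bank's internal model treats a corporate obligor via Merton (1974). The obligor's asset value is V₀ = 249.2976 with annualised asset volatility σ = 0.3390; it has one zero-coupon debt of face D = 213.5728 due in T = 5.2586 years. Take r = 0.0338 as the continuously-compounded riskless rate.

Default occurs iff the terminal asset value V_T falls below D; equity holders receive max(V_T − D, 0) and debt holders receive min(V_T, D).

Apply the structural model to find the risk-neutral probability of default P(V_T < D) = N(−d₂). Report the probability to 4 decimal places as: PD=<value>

PD=0.4845

With assets at 249.2976 and a single debt payment of 213.5728 at 5.2586 years:
d₁ = [ln(V₀/D) + (r + σ²/2)T] / (σ√T)
   = [ln(249.2976/213.5728) + (0.0338 + 0.5·0.3390²)·5.2586] / (0.3390·√5.2586)
   = [0.154670 + 0.479902] / 0.777383 = 0.816293
d₂ = d₁ − σ√T = 0.816293 − 0.777383 = 0.038911
risk-neutral PD = N(−d₂) = N(-0.038911) = 0.484481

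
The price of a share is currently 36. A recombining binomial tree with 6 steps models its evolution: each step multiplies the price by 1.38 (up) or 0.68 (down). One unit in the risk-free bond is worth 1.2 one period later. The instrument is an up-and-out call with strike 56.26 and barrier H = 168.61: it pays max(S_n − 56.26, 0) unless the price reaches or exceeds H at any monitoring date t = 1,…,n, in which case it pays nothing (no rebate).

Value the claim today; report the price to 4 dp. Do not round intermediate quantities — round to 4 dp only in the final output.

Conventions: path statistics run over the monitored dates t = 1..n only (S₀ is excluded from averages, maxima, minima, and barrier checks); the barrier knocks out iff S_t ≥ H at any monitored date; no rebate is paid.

With p* = (R−d)/(u−d) = 0.7429, sum probability × payoff across the paths and divide by R^6.
Enumerate all 2^6 = 64 price paths (U = up ×1.38, D = down ×0.68); each path with k up-moves has probability p*^k·(1−p*)^(6−k).
DDDDDD: M=24.4800, payoff=0.0000, prob=0.000289
UDDDDD: M=49.6800, payoff=0.0000, prob=0.000835
DUDDDD: M=33.7824, payoff=0.0000, prob=0.000835
UUDDDD: M=68.5584, payoff=0.0000, prob=0.002413
DDUDDD: M=24.4800, payoff=0.0000, prob=0.000835
UDUDDD: M=49.6800, payoff=0.0000, prob=0.002413
DUUDDD: M=46.6197, payoff=0.0000, prob=0.002413
UUUDDD: M=94.6106, payoff=0.0000, prob=0.006970
DDDUDD: M=24.4800, payoff=0.0000, prob=0.000835
UDDUDD: M=49.6800, payoff=0.0000, prob=0.002413
DUDUDD: M=33.7824, payoff=0.0000, prob=0.002413
UUDUDD: M=68.5584, payoff=0.0000, prob=0.006970
DDUUDD: M=31.7014, payoff=0.0000, prob=0.002413
UDUUDD: M=64.3352, payoff=0.0000, prob=0.006970
DUUUDD: M=64.3352, payoff=0.0000, prob=0.006970
UUUUDD: M=130.5626, payoff=4.1122, prob=0.020136
DDDDUD: M=24.4800, payoff=0.0000, prob=0.000835
UDDDUD: M=49.6800, payoff=0.0000, prob=0.002413
DUDDUD: M=33.7824, payoff=0.0000, prob=0.002413
UUDDUD: M=68.5584, payoff=0.0000, prob=0.006970
DDUDUD: M=24.4800, payoff=0.0000, prob=0.002413
UDUDUD: M=49.6800, payoff=0.0000, prob=0.006970
DUUDUD: M=46.6197, payoff=0.0000, prob=0.006970
UUUDUD: M=94.6106, payoff=4.1122, prob=0.020136
DDDUUD: M=24.4800, payoff=0.0000, prob=0.002413
UDDUUD: M=49.6800, payoff=0.0000, prob=0.006970
DUDUUD: M=43.7479, payoff=0.0000, prob=0.006970
UUDUUD: M=88.7826, payoff=4.1122, prob=0.020136
DDUUUD: M=43.7479, payoff=0.0000, prob=0.006970
UDUUUD: M=88.7826, payoff=4.1122, prob=0.020136
DUUUUD: M=88.7826, payoff=4.1122, prob=0.020136
UUUUUD: M=180.1764, payoff=0.0000, prob=0.058170
DDDDDU: M=24.4800, payoff=0.0000, prob=0.000835
UDDDDU: M=49.6800, payoff=0.0000, prob=0.002413
DUDDDU: M=33.7824, payoff=0.0000, prob=0.002413
UUDDDU: M=68.5584, payoff=0.0000, prob=0.006970
DDUDDU: M=24.4800, payoff=0.0000, prob=0.002413
UDUDDU: M=49.6800, payoff=0.0000, prob=0.006970
DUUDDU: M=46.6197, payoff=0.0000, prob=0.006970
UUUDDU: M=94.6106, payoff=4.1122, prob=0.020136
DDDUDU: M=24.4800, payoff=0.0000, prob=0.002413
UDDUDU: M=49.6800, payoff=0.0000, prob=0.006970
DUDUDU: M=33.7824, payoff=0.0000, prob=0.006970
UUDUDU: M=68.5584, payoff=4.1122, prob=0.020136
DDUUDU: M=31.7014, payoff=0.0000, prob=0.006970
UDUUDU: M=64.3352, payoff=4.1122, prob=0.020136
DUUUDU: M=64.3352, payoff=4.1122, prob=0.020136
UUUUDU: M=130.5626, payoff=66.2600, prob=0.058170
DDDDUU: M=24.4800, payoff=0.0000, prob=0.002413
UDDDUU: M=49.6800, payoff=0.0000, prob=0.006970
DUDDUU: M=33.7824, payoff=0.0000, prob=0.006970
UUDDUU: M=68.5584, payoff=4.1122, prob=0.020136
DDUDUU: M=29.7486, payoff=0.0000, prob=0.006970
UDUDUU: M=60.3722, payoff=4.1122, prob=0.020136
DUUDUU: M=60.3722, payoff=4.1122, prob=0.020136
UUUDUU: M=122.5200, payoff=66.2600, prob=0.058170
DDDUUU: M=29.7486, payoff=0.0000, prob=0.006970
UDDUUU: M=60.3722, payoff=4.1122, prob=0.020136
DUDUUU: M=60.3722, payoff=4.1122, prob=0.020136
UUDUUU: M=122.5200, payoff=66.2600, prob=0.058170
DDUUUU: M=60.3722, payoff=4.1122, prob=0.020136
UDUUUU: M=122.5200, payoff=66.2600, prob=0.058170
DUUUUU: M=122.5200, payoff=66.2600, prob=0.058170
UUUUUU: M=248.6434, payoff=0.0000, prob=0.168047
Price = Σ prob·payoff / R^6 = 20.513821 / 2.985984 = 6.8700

price = 6.8700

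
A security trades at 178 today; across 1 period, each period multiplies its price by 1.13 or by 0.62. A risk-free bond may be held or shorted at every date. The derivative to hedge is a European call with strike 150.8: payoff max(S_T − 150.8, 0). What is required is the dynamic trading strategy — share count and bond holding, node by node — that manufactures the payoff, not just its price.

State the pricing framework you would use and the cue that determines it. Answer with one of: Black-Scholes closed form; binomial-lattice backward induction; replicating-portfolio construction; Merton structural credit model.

framework: replicating-portfolio construction

Key observation: the mandate to exhibit the hedge at every date and state singles out the replicating-portfolio construction on the 1-period tree with factors 1.13 and 0.62 from 178.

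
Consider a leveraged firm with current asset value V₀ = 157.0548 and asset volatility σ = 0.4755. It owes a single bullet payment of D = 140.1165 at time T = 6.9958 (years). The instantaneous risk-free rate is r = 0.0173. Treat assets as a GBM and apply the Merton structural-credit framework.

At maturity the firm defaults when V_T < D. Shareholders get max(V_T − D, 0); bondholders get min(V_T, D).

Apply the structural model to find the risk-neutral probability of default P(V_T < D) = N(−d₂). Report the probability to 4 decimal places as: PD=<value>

Work the structural quantities from V₀ = 157.0548 against face 140.1165:
d₁ = [ln(V₀/D) + (r + σ²/2)T] / (σ√T)
   = [ln(157.0548/140.1165) + (0.0173 + 0.5·0.4755²)·6.9958] / (0.4755·√6.9958)
   = [0.114121 + 0.911903] / 1.257677 = 0.815809
d₂ = d₁ − σ√T = 0.815809 − 1.257677 = -0.441869
risk-neutral PD = N(−d₂) = N(0.441869) = 0.670708

PD=0.6707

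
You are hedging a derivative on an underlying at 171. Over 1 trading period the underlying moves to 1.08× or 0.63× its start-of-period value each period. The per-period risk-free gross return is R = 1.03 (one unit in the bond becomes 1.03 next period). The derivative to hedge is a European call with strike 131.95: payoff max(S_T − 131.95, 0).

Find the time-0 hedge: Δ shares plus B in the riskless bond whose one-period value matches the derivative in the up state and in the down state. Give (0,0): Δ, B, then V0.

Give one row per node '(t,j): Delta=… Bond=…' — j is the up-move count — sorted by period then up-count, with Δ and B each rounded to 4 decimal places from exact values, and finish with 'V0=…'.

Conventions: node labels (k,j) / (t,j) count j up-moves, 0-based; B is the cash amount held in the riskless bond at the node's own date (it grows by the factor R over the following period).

Under the risk-neutral measure, an up-move has probability p* = (R−d)/(u−d) = 0.8889 and values discount at R = 1.03.
At maturity the claim pays: V(1,0)=0.0000, V(1,1)=52.7300
Node (0,0) S=171.0000: V=(p*·52.7300+(1−p*)·0.0000)/1.03=45.5059; Δ=(52.7300−0.0000)/(184.6800−107.7300)=0.6853; B=V−Δ·S=-71.6718
As a check, the time-0 holding Δ(0,0)·S0 + B(0,0) comes to 45.5059 — exactly V0.

(0,0): Delta=0.6853 Bond=-71.6718
V0=45.5059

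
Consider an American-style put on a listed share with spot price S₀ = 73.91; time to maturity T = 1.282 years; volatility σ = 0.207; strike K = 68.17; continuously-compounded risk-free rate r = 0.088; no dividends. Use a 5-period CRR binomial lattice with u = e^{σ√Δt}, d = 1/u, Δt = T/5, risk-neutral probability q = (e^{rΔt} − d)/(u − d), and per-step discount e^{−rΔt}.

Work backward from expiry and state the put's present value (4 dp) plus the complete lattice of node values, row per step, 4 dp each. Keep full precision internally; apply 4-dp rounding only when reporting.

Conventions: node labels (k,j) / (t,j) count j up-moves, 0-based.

Δt=0.25640  u=1.11051  d=0.90049  q=0.58248  discount=0.97769
step 5 (expiry): payoffs max(K−S,0) = 24.4080 14.2016 1.6148 0.0000 0.0000 0.0000
k=4: (k=4,j=0): S=48.5980, K−S=19.5720, hold=18.0511 ⇒ V=19.5720 exercise | (k=4,j=1): S=59.9323, K−S=8.2377, hold=6.7168 ⇒ V=8.2377 exercise | (k=4,j=2): S=73.9100, K−S=0.0000, hold=0.6592 ⇒ V=0.6592 continue | (k=4,j=3): S=91.1477, K−S=0.0000, hold=0.0000 ⇒ V=0.0000 continue | (k=4,j=4): S=112.4056, K−S=0.0000, hold=0.0000 ⇒ V=0.0000 continue
k=3: (k=3,j=0): S=53.9684, K−S=14.2016, hold=12.6807 ⇒ V=14.2016 exercise | (k=3,j=1): S=66.5552, K−S=1.6148, hold=3.7381 ⇒ V=3.7381 continue | (k=3,j=2): S=82.0776, K−S=0.0000, hold=0.2691 ⇒ V=0.2691 continue | (k=3,j=3): S=101.2201, K−S=0.0000, hold=0.0000 ⇒ V=0.0000 continue
k=2: (k=2,j=0): S=59.9323, K−S=8.2377, hold=7.9260 ⇒ V=8.2377 exercise | (k=2,j=1): S=73.9100, K−S=0.0000, hold=1.6792 ⇒ V=1.6792 continue | (k=2,j=2): S=91.1477, K−S=0.0000, hold=0.1098 ⇒ V=0.1098 continue
k=1: (k=1,j=0): S=66.5552, K−S=1.6148, hold=4.3190 ⇒ V=4.3190 continue | (k=1,j=1): S=82.0776, K−S=0.0000, hold=0.7480 ⇒ V=0.7480 continue
k=0: (k=0,j=0): S=73.9100, K−S=0.0000, hold=2.1890 ⇒ V=2.1890 continue

price = 2.1890
tree:
2.1890
4.3190 0.7480
8.2377 1.6792 0.1098
14.2016 3.7381 0.2691 0.0000
19.5720 8.2377 0.6592 0.0000 0.0000
24.4080 14.2016 1.6148 0.0000 0.0000 0.0000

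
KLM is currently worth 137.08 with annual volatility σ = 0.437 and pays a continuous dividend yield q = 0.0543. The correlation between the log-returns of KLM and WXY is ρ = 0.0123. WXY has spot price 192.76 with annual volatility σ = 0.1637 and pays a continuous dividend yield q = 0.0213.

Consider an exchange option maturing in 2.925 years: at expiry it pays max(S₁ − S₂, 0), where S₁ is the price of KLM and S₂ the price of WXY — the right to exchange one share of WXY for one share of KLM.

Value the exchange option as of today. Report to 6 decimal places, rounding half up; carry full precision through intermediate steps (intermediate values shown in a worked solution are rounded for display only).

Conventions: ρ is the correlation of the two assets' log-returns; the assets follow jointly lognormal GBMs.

exchange price = 20.284627

σ_eff = √(σ₁² + σ₂² − 2ρσ₁σ₂) = √(0.437² + 0.1637² − 2·0.0123·0.437·0.1637) = 0.464765
d₁ = (ln(S₁/S₂) + (q₂ − q₁ + σ_eff²/2)T) / (σ_eff√T) = (ln(137.08/192.76) + (0.0213 − 0.0543 + 0.108003)·2.925) / 0.794871 = -0.152850
d₂ = d₁ − σ_eff√T = -0.152850 − 0.794871 = -0.947721
N(d₁) = 0.439258,  N(d₂) = 0.171636
V = S₁·e^{−q₁T}·N(d₁) − S₂·e^{−q₂T}·N(d₂) = 51.370774 − 31.086147 = 20.284627
Key observation: r never enters — measured in units of WXY, the claim is a call on S₁/S₂ struck at 1, so only the dividend yields and σ_eff matter.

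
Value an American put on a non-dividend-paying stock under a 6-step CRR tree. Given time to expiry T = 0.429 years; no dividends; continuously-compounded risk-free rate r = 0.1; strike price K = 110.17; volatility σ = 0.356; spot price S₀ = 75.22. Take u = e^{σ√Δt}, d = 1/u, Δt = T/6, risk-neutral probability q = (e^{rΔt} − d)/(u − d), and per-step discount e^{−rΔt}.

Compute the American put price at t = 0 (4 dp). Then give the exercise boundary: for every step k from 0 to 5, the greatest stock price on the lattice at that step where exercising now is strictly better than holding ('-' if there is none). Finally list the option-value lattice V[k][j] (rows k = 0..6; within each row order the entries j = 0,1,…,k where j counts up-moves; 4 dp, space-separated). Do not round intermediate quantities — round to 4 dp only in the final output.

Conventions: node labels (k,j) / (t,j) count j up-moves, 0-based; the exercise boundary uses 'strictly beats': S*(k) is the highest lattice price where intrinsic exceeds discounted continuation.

Δt=0.07150  u=1.09987  d=0.90920  q=0.51385  discount=0.99288
step 6 (expiry): payoffs max(K−S,0) = 67.6803 58.7696 47.9901 34.9500 19.1752 0.0922 0.0000
step 5: (k=5,j=0): S=46.7332, K−S=63.4368, hold=62.6519 ⇒ V=63.4368 exercise | (k=5,j=1): S=56.5338, K−S=53.6362, hold=52.8513 ⇒ V=53.6362 exercise | (k=5,j=2): S=68.3899, K−S=41.7801, hold=40.9952 ⇒ V=41.7801 exercise | (k=5,j=3): S=82.7323, K−S=27.4377, hold=26.6528 ⇒ V=27.4377 exercise | (k=5,j=4): S=100.0825, K−S=10.0875, hold=9.3026 ⇒ V=10.0875 exercise | (k=5,j=5): S=121.0713, K−S=0.0000, hold=0.0445 ⇒ V=0.0445 continue  boundary S*=100.0825
step 4: (k=4,j=0): S=51.4004, K−S=58.7696, hold=57.9846 ⇒ V=58.7696 exercise | (k=4,j=1): S=62.1799, K−S=47.9901, hold=47.2052 ⇒ V=47.9901 exercise | (k=4,j=2): S=75.2200, K−S=34.9500, hold=34.1651 ⇒ V=34.9500 exercise | (k=4,j=3): S=90.9948, K−S=19.1752, hold=18.3903 ⇒ V=19.1752 exercise | (k=4,j=4): S=110.0778, K−S=0.0922, hold=4.8918 ⇒ V=4.8918 continue  boundary S*=90.9948
step 3: (k=3,j=0): S=56.5338, K−S=53.6362, hold=52.8513 ⇒ V=53.6362 exercise | (k=3,j=1): S=68.3899, K−S=41.7801, hold=40.9952 ⇒ V=41.7801 exercise | (k=3,j=2): S=82.7323, K−S=27.4377, hold=26.6528 ⇒ V=27.4377 exercise | (k=3,j=3): S=100.0825, K−S=10.0875, hold=11.7513 ⇒ V=11.7513 continue  boundary S*=82.7323
step 2: (k=2,j=0): S=62.1799, K−S=47.9901, hold=47.2052 ⇒ V=47.9901 exercise | (k=2,j=1): S=75.2200, K−S=34.9500, hold=34.1651 ⇒ V=34.9500 exercise | (k=2,j=2): S=90.9948, K−S=19.1752, hold=19.2392 ⇒ V=19.2392 continue  boundary S*=75.2200
step 1: (k=1,j=0): S=68.3899, K−S=41.7801, hold=40.9952 ⇒ V=41.7801 exercise | (k=1,j=1): S=82.7323, K−S=27.4377, hold=26.6855 ⇒ V=27.4377 exercise  boundary S*=82.7323
step 0: (k=0,j=0): S=75.2200, K−S=34.9500, hold=34.1651 ⇒ V=34.9500 exercise  boundary S*=75.2200

price = 34.9500
boundary = 75.2200 82.7323 75.2200 82.7323 90.9948 100.0825
tree:
34.9500
41.7801 27.4377
47.9901 34.9500 19.2392
53.6362 41.7801 27.4377 11.7513
58.7696 47.9901 34.9500 19.1752 4.8918
63.4368 53.6362 41.7801 27.4377 10.0875 0.0445
67.6803 58.7696 47.9901 34.9500 19.1752 0.0922 0.0000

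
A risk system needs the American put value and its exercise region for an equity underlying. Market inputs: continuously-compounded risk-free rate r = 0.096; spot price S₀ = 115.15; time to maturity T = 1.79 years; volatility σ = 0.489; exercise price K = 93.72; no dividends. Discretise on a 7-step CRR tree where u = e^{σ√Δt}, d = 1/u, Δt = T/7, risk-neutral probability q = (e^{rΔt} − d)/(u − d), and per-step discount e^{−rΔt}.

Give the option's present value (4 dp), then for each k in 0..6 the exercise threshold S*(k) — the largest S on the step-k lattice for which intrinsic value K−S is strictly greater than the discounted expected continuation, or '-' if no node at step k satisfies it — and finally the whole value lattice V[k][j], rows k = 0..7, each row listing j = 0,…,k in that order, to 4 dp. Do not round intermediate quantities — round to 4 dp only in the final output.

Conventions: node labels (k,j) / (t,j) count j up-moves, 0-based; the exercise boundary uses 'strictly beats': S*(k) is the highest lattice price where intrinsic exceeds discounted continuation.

price = 11.7655
boundary = - - - 54.8389 42.8250 54.8389 70.2232
tree:
11.7655
18.0879 5.7373
27.0007 9.6665 1.9108
38.8811 15.9222 3.6014 0.2361
50.8950 25.4353 6.7610 0.4727 0.0000
60.2770 38.8811 12.6364 0.9467 0.0000 0.0000
67.6036 50.8950 23.4968 1.8959 0.0000 0.0000 0.0000
73.3251 60.2770 38.8811 3.7967 0.0000 0.0000 0.0000 0.0000

params: Δt=0.25571 u=1.28054 d=0.78092 q=0.48824 e^(-rΔt)=0.97575
t_7 payoffs: 73.3251 60.2770 38.8811 3.7967 0.0000 0.0000 0.0000 0.0000
t_6: node(6,0) S=26.1164 payoff=67.6036 vs cont=65.3309 → 67.6036 [stop]  node(6,1) S=42.8250 payoff=50.8950 vs cont=48.6223 → 50.8950 [stop]  node(6,2) S=70.2232 payoff=23.4968 vs cont=21.2241 → 23.4968 [stop]  node(6,3) S=115.1500 payoff=0.0000 vs cont=1.8959 → 1.8959 [wait]  node(6,4) S=188.8197 payoff=0.0000 vs cont=0.0000 → 0.0000 [wait]  node(6,5) S=309.6212 payoff=0.0000 vs cont=0.0000 → 0.0000 [wait]  node(6,6) S=507.7081 payoff=0.0000 vs cont=0.0000 → 0.0000 [wait]  ⇒ S*(6)=70.2232
t_5: node(5,0) S=33.4430 payoff=60.2770 vs cont=58.0043 → 60.2770 [stop]  node(5,1) S=54.8389 payoff=38.8811 vs cont=36.6084 → 38.8811 [stop]  node(5,2) S=89.9233 payoff=3.7967 vs cont=12.6364 → 12.6364 [wait]  node(5,3) S=147.4537 payoff=0.0000 vs cont=0.9467 → 0.9467 [wait]  node(5,4) S=241.7904 payoff=0.0000 vs cont=0.0000 → 0.0000 [wait]  node(5,5) S=396.4810 payoff=0.0000 vs cont=0.0000 → 0.0000 [wait]  ⇒ S*(5)=54.8389
t_4: node(4,0) S=42.8250 payoff=50.8950 vs cont=48.6223 → 50.8950 [stop]  node(4,1) S=70.2232 payoff=23.4968 vs cont=25.4353 → 25.4353 [wait]  node(4,2) S=115.1500 payoff=0.0000 vs cont=6.7610 → 6.7610 [wait]  node(4,3) S=188.8197 payoff=0.0000 vs cont=0.4727 → 0.4727 [wait]  node(4,4) S=309.6212 payoff=0.0000 vs cont=0.0000 → 0.0000 [wait]  ⇒ S*(4)=42.8250
t_3: node(3,0) S=54.8389 payoff=38.8811 vs cont=37.5319 → 38.8811 [stop]  node(3,1) S=89.9233 payoff=3.7967 vs cont=15.9222 → 15.9222 [wait]  node(3,2) S=147.4537 payoff=0.0000 vs cont=3.6014 → 3.6014 [wait]  node(3,3) S=241.7904 payoff=0.0000 vs cont=0.2361 → 0.2361 [wait]  ⇒ S*(3)=54.8389
t_2: node(2,0) S=70.2232 payoff=23.4968 vs cont=27.0007 → 27.0007 [wait]  node(2,1) S=115.1500 payoff=0.0000 vs cont=9.6665 → 9.6665 [wait]  node(2,2) S=188.8197 payoff=0.0000 vs cont=1.9108 → 1.9108 [wait]  ⇒ S*(2)=-
t_1: node(1,0) S=89.9233 payoff=3.7967 vs cont=18.0879 → 18.0879 [wait]  node(1,1) S=147.4537 payoff=0.0000 vs cont=5.7373 → 5.7373 [wait]  ⇒ S*(1)=-
t_0: node(0,0) S=115.1500 payoff=0.0000 vs cont=11.7655 → 11.7655 [wait]  ⇒ S*(0)=-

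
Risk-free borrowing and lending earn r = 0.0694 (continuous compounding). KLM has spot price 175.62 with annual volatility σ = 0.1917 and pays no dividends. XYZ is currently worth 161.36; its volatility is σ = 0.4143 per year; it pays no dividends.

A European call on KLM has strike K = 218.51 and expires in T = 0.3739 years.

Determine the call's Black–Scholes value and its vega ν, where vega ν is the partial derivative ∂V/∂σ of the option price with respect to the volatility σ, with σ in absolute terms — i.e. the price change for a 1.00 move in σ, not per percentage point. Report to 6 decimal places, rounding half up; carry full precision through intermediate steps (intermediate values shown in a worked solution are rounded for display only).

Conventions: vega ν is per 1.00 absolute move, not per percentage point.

σ√T = 0.1917·√0.3739 = 0.117219
d₁ = (ln(S/K) + (r+σ²/2)T) / (σ√T) = (ln(175.62/218.51) + (0.0694+0.1917²/2)·0.3739) / 0.117219 = (-0.218509 + 0.032819) / 0.117219 = -1.584125
d₂ = d₁ − σ√T = -1.584125 − 0.117219 = -1.701345
e^{−rT} = 0.974385
N(d₁) = 0.056583,  N(d₂) = 0.044439
Call price V = S·N(d₁) − K·e^{−rT}·N(d₂) = 9.937041 − 9.461668 = 0.475373
φ(d₁) = (1/√(2π))·e^{−d₁²/2} = 0.113760
ν = S·φ(d₁)·√T = 12.216340

price = 0.475373
ν = 12.216340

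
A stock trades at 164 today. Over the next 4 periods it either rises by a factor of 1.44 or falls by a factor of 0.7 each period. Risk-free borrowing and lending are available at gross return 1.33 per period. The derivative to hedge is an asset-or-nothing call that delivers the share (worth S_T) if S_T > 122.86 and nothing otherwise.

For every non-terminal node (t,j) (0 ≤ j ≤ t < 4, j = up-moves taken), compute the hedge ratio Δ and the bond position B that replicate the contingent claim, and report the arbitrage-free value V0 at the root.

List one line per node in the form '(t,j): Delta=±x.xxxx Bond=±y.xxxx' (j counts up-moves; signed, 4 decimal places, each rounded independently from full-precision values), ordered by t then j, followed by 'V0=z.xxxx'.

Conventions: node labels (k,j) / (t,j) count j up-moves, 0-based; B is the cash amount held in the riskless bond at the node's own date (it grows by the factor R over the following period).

(0,0): Delta=1.0155 Bond=-2.8430
(1,0): Delta=1.1303 Bond=-16.9581
(1,1): Delta=1.0058 Bond=-1.4805
(2,0): Delta=1.7937 Bond=-75.8642
(2,1): Delta=1.0740 Bond=-13.2461
(2,2): Delta=1.0000 Bond=0.0000
(3,0): Delta=0.0000 Bond=0.0000
(3,1): Delta=1.9459 Bond=-118.5167
(3,2): Delta=1.0000 Bond=0.0000
(3,3): Delta=1.0000 Bond=0.0000
V0=163.7043

Arbitrage-free pricing uses the up-move probability p* = (R−d)/(u−d) = 0.8514, discounting each step at R = 1.33.
At maturity the claim pays: V(4,0)=0.0000, V(4,1)=0.0000, V(4,2)=166.6345, V(4,3)=342.7910, V(4,4)=705.1700
(3,0): S=56.2520. Δ = (V_up−V_dn)/(S_up−S_dn) = (0.0000−0.0000)/(81.0029−39.3764) = 0.0000. V = [p*·0.0000 + (1−p*)·0.0000]/1.33 = 0.0000. B = V − Δ·S = 0.0000.
(3,1): S=115.7184. Δ = (V_up−V_dn)/(S_up−S_dn) = (166.6345−0.0000)/(166.6345−81.0029) = 1.9459. V = [p*·166.6345 + (1−p*)·0.0000]/1.33 = 106.6650. B = V − Δ·S = -118.5167.
(3,2): S=238.0493. Δ = (V_up−V_dn)/(S_up−S_dn) = (342.7910−166.6345)/(342.7910−166.6345) = 1.0000. V = [p*·342.7910 + (1−p*)·166.6345]/1.33 = 238.0493. B = V − Δ·S = 0.0000.
(3,3): S=489.7014. Δ = (V_up−V_dn)/(S_up−S_dn) = (705.1700−342.7910)/(705.1700−342.7910) = 1.0000. V = [p*·705.1700 + (1−p*)·342.7910]/1.33 = 489.7014. B = V − Δ·S = 0.0000.
(2,0): S=80.3600. Δ = (V_up−V_dn)/(S_up−S_dn) = (106.6650−0.0000)/(115.7184−56.2520) = 1.7937. V = [p*·106.6650 + (1−p*)·0.0000]/1.33 = 68.2778. B = V − Δ·S = -75.8642.
(2,1): S=165.3120. Δ = (V_up−V_dn)/(S_up−S_dn) = (238.0493−106.6650)/(238.0493−115.7184) = 1.0740. V = [p*·238.0493 + (1−p*)·106.6650]/1.33 = 164.3001. B = V − Δ·S = -13.2461.
(2,2): S=340.0704. Δ = (V_up−V_dn)/(S_up−S_dn) = (489.7014−238.0493)/(489.7014−238.0493) = 1.0000. V = [p*·489.7014 + (1−p*)·238.0493]/1.33 = 340.0704. B = V − Δ·S = 0.0000.
(1,0): S=114.8000. Δ = (V_up−V_dn)/(S_up−S_dn) = (164.3001−68.2778)/(165.3120−80.3600) = 1.1303. V = [p*·164.3001 + (1−p*)·68.2778]/1.33 = 112.8019. B = V − Δ·S = -16.9581.
(1,1): S=236.1600. Δ = (V_up−V_dn)/(S_up−S_dn) = (340.0704−164.3001)/(340.0704−165.3120) = 1.0058. V = [p*·340.0704 + (1−p*)·164.3001]/1.33 = 236.0469. B = V − Δ·S = -1.4805.
(0,0): S=164.0000. Δ = (V_up−V_dn)/(S_up−S_dn) = (236.0469−112.8019)/(236.1600−114.8000) = 1.0155. V = [p*·236.0469 + (1−p*)·112.8019]/1.33 = 163.7043. B = V − Δ·S = -2.8430.
Sanity check at the root: Δ(0,0)·S0 + B(0,0) reproduces V0 = 163.7043.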